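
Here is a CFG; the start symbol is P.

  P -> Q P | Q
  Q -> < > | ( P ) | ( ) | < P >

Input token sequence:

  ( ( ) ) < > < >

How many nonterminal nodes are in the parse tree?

8

[P [Q ( [P [Q ( )]] )] [P [Q < >] [P [Q < >]]]]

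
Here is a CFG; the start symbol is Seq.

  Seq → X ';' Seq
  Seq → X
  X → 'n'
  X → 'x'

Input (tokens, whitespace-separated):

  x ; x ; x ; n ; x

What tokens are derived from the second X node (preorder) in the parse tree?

x

[Seq [X x] ; [Seq [X x] ; [Seq [X x] ; [Seq [X n] ; [Seq [X x]]]]]]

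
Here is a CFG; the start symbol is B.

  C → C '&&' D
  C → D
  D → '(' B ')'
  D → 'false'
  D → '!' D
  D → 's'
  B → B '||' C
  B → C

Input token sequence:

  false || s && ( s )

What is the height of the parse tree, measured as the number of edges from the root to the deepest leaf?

6

[B [B [C [D false]]] || [C [C [D s]] && [D ( [B [C [D s]]] )]]]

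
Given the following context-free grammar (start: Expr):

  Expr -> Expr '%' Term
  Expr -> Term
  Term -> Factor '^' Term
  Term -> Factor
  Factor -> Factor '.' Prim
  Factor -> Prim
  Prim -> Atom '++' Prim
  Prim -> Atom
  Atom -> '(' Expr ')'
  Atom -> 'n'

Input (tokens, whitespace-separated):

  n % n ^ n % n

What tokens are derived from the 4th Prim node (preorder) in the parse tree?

[Expr [Expr [Expr [Term [Factor [Prim [Atom n]]]]] % [Term [Factor [Prim [Atom n]]] ^ [Term [Factor [Prim [Atom n]]]]]] % [Term [Factor [Prim [Atom n]]]]]

n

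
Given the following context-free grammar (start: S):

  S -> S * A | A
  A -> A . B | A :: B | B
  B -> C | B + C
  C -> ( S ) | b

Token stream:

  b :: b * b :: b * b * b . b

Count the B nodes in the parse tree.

7

[S [S [S [S [A [A [B [C b]]] :: [B [C b]]]] * [A [A [B [C b]]] :: [B [C b]]]] * [A [B [C b]]]] * [A [A [B [C b]]] . [B [C b]]]]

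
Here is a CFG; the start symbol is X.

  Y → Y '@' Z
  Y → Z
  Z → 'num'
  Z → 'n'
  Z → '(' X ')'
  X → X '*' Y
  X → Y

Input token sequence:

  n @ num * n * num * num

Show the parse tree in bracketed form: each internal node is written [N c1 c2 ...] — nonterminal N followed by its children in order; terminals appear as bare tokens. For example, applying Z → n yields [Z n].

X
X * Y
X * Y * Y
X * Y * Y * Y
Y * Y * Y * Y
Y @ Z * Y * Y * Y
Z @ Z * Y * Y * Y
n @ Z * Y * Y * Y
n @ num * Y * Y * Y
n @ num * Z * Y * Y
n @ num * n * Y * Y
n @ num * n * Z * Y
n @ num * n * num * Y
n @ num * n * num * Z
n @ num * n * num * num

[X [X [X [X [Y [Y [Z n]] @ [Z num]]] * [Y [Z n]]] * [Y [Z num]]] * [Y [Z num]]]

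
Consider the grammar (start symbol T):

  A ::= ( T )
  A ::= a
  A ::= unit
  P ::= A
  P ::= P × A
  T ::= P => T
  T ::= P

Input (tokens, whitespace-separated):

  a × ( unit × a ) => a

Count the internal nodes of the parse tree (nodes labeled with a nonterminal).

[T [P [P [A a]] × [A ( [T [P [P [A unit]] × [A a]]] )]] => [T [P [A a]]]]

13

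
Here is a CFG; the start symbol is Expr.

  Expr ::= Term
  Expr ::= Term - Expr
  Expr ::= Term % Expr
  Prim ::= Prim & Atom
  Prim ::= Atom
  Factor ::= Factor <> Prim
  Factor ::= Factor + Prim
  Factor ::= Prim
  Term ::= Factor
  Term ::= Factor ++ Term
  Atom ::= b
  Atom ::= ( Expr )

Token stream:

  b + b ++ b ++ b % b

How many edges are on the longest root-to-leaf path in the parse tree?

7

[Expr [Term [Factor [Factor [Prim [Atom b]]] + [Prim [Atom b]]] ++ [Term [Factor [Prim [Atom b]]] ++ [Term [Factor [Prim [Atom b]]]]]] % [Expr [Term [Factor [Prim [Atom b]]]]]]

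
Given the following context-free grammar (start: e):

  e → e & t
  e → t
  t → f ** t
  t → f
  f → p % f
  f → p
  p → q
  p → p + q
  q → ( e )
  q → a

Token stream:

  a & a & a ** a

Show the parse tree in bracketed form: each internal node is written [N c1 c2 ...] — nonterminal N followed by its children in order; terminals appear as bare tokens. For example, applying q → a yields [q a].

e
e & t
e & t & t
t & t & t
f & t & t
p & t & t
q & t & t
a & t & t
a & f & t
a & p & t
a & q & t
a & a & t
a & a & f ** t
a & a & p ** t
a & a & q ** t
a & a & a ** t
a & a & a ** f
a & a & a ** p
a & a & a ** q
a & a & a ** a

[e [e [e [t [f [p [q a]]]]] & [t [f [p [q a]]]]] & [t [f [p [q a]]] ** [t [f [p [q a]]]]]]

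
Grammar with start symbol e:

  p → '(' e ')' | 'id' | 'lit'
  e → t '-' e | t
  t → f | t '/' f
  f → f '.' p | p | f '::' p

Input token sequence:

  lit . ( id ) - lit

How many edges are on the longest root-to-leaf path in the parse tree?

[e [t [f [f [p lit]] . [p ( [e [t [f [p id]]]] )]]] - [e [t [f [p lit]]]]]

8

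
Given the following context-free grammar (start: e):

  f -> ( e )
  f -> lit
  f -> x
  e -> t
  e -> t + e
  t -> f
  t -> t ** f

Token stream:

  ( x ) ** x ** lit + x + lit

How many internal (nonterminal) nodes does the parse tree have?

16

[e [t [t [t [f ( [e [t [f x]]] )]] ** [f x]] ** [f lit]] + [e [t [f x]] + [e [t [f lit]]]]]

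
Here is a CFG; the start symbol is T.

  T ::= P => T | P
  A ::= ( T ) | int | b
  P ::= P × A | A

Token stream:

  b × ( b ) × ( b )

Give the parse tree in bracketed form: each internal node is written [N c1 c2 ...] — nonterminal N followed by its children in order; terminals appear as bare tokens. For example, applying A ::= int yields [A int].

T
P
P × A
P × A × A
A × A × A
b × A × A
b × ( T ) × A
b × ( P ) × A
b × ( A ) × A
b × ( b ) × A
b × ( b ) × ( T )
b × ( b ) × ( P )
b × ( b ) × ( A )
b × ( b ) × ( b )

[T [P [P [P [A b]] × [A ( [T [P [A b]]] )]] × [A ( [T [P [A b]]] )]]]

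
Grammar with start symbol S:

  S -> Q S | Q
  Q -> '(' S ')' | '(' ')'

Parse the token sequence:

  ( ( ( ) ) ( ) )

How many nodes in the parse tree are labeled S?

[S [Q ( [S [Q ( [S [Q ( )]] )] [S [Q ( )]]] )]]

4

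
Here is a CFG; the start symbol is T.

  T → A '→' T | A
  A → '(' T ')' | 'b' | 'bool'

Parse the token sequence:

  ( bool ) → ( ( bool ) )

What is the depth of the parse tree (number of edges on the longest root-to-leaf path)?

[T [A ( [T [A bool]] )] → [T [A ( [T [A ( [T [A bool]] )]] )]]]

7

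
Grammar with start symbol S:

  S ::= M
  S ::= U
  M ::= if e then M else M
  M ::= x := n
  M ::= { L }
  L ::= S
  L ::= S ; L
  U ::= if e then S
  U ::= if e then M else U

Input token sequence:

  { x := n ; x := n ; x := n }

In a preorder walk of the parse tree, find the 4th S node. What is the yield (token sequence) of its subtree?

x := n

[S [M { [L [S [M x := n]] ; [L [S [M x := n]] ; [L [S [M x := n]]]]] }]]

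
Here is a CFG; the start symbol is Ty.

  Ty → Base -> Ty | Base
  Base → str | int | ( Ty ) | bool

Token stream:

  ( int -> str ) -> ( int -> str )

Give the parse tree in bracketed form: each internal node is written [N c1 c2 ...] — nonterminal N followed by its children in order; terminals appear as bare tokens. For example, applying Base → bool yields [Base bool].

Ty
Base -> Ty
( Ty ) -> Ty
( Base -> Ty ) -> Ty
( int -> Ty ) -> Ty
( int -> Base ) -> Ty
( int -> str ) -> Ty
( int -> str ) -> Base
( int -> str ) -> ( Ty )
( int -> str ) -> ( Base -> Ty )
( int -> str ) -> ( int -> Ty )
( int -> str ) -> ( int -> Base )
( int -> str ) -> ( int -> str )

[Ty [Base ( [Ty [Base int] -> [Ty [Base str]]] )] -> [Ty [Base ( [Ty [Base int] -> [Ty [Base str]]] )]]]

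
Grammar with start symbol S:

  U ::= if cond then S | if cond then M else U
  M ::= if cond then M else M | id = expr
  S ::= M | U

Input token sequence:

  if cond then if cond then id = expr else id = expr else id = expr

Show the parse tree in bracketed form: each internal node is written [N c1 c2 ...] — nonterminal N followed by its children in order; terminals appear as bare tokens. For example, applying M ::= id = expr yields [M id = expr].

S
M
if cond then M else M
if cond then if cond then M else M else M
if cond then if cond then id = expr else M else M
if cond then if cond then id = expr else id = expr else M
if cond then if cond then id = expr else id = expr else id = expr

[S [M if cond then [M if cond then [M id = expr] else [M id = expr]] else [M id = expr]]]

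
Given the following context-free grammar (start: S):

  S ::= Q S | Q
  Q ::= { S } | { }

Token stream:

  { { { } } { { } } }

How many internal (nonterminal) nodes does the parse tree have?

[S [Q { [S [Q { [S [Q { }]] }] [S [Q { [S [Q { }]] }]]] }]]

10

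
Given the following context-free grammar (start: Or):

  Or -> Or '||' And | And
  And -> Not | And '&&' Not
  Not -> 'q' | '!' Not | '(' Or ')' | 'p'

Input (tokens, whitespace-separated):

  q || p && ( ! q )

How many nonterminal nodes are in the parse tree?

12

[Or [Or [And [Not q]]] || [And [And [Not p]] && [Not ( [Or [And [Not ! [Not q]]]] )]]]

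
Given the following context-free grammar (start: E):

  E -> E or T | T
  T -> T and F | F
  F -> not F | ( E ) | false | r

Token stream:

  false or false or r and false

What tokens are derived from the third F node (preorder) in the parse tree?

[E [E [E [T [F false]]] or [T [F false]]] or [T [T [F r]] and [F false]]]

r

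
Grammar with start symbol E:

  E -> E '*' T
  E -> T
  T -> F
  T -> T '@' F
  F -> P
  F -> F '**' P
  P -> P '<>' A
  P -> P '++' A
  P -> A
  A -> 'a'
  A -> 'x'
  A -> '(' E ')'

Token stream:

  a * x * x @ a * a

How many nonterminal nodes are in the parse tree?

[E [E [E [E [T [F [P [A a]]]]] * [T [F [P [A x]]]]] * [T [T [F [P [A x]]]] @ [F [P [A a]]]]] * [T [F [P [A a]]]]]

24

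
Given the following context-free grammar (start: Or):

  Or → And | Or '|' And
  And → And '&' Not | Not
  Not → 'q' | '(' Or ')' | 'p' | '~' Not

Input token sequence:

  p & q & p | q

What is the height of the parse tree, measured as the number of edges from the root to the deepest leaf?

6

[Or [Or [And [And [And [Not p]] & [Not q]] & [Not p]]] | [And [Not q]]]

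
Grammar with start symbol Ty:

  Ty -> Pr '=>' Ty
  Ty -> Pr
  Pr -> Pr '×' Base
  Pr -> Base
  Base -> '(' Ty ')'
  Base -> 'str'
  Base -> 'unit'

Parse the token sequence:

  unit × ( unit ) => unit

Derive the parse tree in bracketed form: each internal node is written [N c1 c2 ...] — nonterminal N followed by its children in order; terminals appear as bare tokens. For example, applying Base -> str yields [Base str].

Ty
Pr => Ty
Pr × Base => Ty
Base × Base => Ty
unit × Base => Ty
unit × ( Ty ) => Ty
unit × ( Pr ) => Ty
unit × ( Base ) => Ty
unit × ( unit ) => Ty
unit × ( unit ) => Pr
unit × ( unit ) => Base
unit × ( unit ) => unit

[Ty [Pr [Pr [Base unit]] × [Base ( [Ty [Pr [Base unit]]] )]] => [Ty [Pr [Base unit]]]]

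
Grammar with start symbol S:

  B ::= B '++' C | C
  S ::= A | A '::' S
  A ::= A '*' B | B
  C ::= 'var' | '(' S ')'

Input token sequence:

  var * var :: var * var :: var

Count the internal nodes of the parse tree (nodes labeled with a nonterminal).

18

[S [A [A [B [C var]]] * [B [C var]]] :: [S [A [A [B [C var]]] * [B [C var]]] :: [S [A [B [C var]]]]]]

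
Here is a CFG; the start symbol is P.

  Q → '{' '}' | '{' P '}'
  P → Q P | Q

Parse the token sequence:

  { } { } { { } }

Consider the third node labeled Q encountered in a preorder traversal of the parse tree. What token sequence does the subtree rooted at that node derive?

{ { } }

[P [Q { }] [P [Q { }] [P [Q { [P [Q { }]] }]]]]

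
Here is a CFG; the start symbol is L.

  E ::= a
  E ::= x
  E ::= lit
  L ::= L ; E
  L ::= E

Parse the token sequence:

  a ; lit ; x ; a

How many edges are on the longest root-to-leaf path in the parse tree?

[L [L [L [L [E a]] ; [E lit]] ; [E x]] ; [E a]]

5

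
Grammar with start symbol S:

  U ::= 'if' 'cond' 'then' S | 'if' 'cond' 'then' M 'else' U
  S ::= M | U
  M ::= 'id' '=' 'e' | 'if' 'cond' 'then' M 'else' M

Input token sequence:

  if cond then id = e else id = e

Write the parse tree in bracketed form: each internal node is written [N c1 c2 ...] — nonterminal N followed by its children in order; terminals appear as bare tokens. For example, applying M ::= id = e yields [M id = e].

[S [M if cond then [M id = e] else [M id = e]]]

S
M
if cond then M else M
if cond then id = e else M
if cond then id = e else id = e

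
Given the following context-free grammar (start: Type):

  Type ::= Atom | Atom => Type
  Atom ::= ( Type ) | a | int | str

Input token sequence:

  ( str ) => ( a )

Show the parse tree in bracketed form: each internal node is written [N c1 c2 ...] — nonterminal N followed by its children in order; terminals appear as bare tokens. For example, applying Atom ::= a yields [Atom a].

[Type [Atom ( [Type [Atom str]] )] => [Type [Atom ( [Type [Atom a]] )]]]

Type
Atom => Type
( Type ) => Type
( Atom ) => Type
( str ) => Type
( str ) => Atom
( str ) => ( Type )
( str ) => ( Atom )
( str ) => ( a )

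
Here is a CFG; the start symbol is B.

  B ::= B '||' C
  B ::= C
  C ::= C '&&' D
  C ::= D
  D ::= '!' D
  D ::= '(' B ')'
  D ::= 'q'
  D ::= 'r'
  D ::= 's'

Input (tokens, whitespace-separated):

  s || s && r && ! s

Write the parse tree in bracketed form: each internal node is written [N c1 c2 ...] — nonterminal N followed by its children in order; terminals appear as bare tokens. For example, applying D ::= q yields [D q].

B
B || C
C || C
D || C
s || C
s || C && D
s || C && D && D
s || D && D && D
s || s && D && D
s || s && r && D
s || s && r && ! D
s || s && r && ! s

[B [B [C [D s]]] || [C [C [C [D s]] && [D r]] && [D ! [D s]]]]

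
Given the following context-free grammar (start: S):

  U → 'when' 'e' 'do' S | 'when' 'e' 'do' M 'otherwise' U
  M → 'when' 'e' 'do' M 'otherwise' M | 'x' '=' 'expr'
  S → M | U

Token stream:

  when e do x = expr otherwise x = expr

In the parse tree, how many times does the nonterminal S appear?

1

[S [M when e do [M x = expr] otherwise [M x = expr]]]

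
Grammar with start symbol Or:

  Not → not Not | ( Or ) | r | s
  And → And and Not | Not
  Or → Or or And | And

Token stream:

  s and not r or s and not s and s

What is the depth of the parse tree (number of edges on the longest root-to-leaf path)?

5

[Or [Or [And [And [Not s]] and [Not not [Not r]]]] or [And [And [And [Not s]] and [Not not [Not s]]] and [Not s]]]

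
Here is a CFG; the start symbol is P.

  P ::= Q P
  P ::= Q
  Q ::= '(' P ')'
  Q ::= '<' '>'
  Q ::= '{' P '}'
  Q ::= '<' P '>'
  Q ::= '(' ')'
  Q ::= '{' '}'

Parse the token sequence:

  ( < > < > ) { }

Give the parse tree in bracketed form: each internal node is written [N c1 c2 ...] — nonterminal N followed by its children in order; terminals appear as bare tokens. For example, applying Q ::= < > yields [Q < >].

P
Q P
( P ) P
( Q P ) P
( < > P ) P
( < > Q ) P
( < > < > ) P
( < > < > ) Q
( < > < > ) { }

[P [Q ( [P [Q < >] [P [Q < >]]] )] [P [Q { }]]]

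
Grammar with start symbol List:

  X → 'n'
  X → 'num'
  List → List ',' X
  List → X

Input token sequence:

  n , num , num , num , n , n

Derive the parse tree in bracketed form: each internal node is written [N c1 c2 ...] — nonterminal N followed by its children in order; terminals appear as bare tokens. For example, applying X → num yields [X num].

List
List , X
List , X , X
List , X , X , X
List , X , X , X , X
List , X , X , X , X , X
X , X , X , X , X , X
n , X , X , X , X , X
n , num , X , X , X , X
n , num , num , X , X , X
n , num , num , num , X , X
n , num , num , num , n , X
n , num , num , num , n , n

[List [List [List [List [List [List [X n]] , [X num]] , [X num]] , [X num]] , [X n]] , [X n]]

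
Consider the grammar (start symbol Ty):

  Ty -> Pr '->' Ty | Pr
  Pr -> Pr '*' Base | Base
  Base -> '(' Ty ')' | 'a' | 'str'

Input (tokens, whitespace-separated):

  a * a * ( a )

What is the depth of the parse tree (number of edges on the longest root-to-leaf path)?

[Ty [Pr [Pr [Pr [Base a]] * [Base a]] * [Base ( [Ty [Pr [Base a]]] )]]]

6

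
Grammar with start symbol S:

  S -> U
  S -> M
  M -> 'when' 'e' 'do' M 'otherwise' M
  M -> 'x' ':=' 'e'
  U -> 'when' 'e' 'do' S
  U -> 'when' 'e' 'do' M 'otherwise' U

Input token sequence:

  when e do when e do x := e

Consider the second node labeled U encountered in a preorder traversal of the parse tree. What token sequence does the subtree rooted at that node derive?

[S [U when e do [S [U when e do [S [M x := e]]]]]]

when e do x := e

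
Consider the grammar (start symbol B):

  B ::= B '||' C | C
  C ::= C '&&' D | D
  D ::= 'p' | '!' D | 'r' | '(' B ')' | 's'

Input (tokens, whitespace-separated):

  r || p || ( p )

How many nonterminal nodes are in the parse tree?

[B [B [B [C [D r]]] || [C [D p]]] || [C [D ( [B [C [D p]]] )]]]

12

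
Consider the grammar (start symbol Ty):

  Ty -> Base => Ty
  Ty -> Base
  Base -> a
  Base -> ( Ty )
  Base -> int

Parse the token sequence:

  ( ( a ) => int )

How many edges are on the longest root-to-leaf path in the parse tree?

[Ty [Base ( [Ty [Base ( [Ty [Base a]] )] => [Ty [Base int]]] )]]

6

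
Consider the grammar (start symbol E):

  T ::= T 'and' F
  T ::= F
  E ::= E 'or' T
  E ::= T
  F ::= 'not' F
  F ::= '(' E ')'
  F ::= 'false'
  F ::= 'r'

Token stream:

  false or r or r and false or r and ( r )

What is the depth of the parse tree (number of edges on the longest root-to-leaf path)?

[E [E [E [E [T [F false]]] or [T [F r]]] or [T [T [F r]] and [F false]]] or [T [T [F r]] and [F ( [E [T [F r]]] )]]]

6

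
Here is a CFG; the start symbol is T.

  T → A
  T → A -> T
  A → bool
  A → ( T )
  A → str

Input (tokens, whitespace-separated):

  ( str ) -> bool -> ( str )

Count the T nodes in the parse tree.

5

[T [A ( [T [A str]] )] -> [T [A bool] -> [T [A ( [T [A str]] )]]]]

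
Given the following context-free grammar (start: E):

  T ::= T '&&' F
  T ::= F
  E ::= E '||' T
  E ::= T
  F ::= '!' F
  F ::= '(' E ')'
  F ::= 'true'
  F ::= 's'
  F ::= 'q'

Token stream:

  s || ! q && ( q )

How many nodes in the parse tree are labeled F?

5

[E [E [T [F s]]] || [T [T [F ! [F q]]] && [F ( [E [T [F q]]] )]]]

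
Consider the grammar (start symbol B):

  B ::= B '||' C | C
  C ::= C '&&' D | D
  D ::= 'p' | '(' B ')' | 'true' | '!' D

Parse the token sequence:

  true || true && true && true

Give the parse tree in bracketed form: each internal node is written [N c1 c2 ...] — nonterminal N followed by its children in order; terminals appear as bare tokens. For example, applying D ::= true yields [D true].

[B [B [C [D true]]] || [C [C [C [D true]] && [D true]] && [D true]]]

B
B || C
C || C
D || C
true || C
true || C && D
true || C && D && D
true || D && D && D
true || true && D && D
true || true && true && D
true || true && true && true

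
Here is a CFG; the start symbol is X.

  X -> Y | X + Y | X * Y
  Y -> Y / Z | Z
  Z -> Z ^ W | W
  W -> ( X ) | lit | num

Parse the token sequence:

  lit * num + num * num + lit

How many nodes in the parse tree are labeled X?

5

[X [X [X [X [X [Y [Z [W lit]]]] * [Y [Z [W num]]]] + [Y [Z [W num]]]] * [Y [Z [W num]]]] + [Y [Z [W lit]]]]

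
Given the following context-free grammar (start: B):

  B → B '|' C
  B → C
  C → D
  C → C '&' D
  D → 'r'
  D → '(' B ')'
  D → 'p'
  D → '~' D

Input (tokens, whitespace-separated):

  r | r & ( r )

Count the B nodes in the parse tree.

[B [B [C [D r]]] | [C [C [D r]] & [D ( [B [C [D r]]] )]]]

3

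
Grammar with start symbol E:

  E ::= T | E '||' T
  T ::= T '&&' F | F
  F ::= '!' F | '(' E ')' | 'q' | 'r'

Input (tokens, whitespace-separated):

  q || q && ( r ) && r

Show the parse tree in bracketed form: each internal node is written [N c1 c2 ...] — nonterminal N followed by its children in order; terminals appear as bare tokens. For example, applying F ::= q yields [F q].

E
E || T
T || T
F || T
q || T
q || T && F
q || T && F && F
q || F && F && F
q || q && F && F
q || q && ( E ) && F
q || q && ( T ) && F
q || q && ( F ) && F
q || q && ( r ) && F
q || q && ( r ) && r

[E [E [T [F q]]] || [T [T [T [F q]] && [F ( [E [T [F r]]] )]] && [F r]]]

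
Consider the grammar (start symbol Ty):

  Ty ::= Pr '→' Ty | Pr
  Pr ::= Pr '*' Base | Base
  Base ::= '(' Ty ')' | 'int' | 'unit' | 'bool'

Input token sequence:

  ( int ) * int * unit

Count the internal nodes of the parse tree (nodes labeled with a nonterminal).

10

[Ty [Pr [Pr [Pr [Base ( [Ty [Pr [Base int]]] )]] * [Base int]] * [Base unit]]]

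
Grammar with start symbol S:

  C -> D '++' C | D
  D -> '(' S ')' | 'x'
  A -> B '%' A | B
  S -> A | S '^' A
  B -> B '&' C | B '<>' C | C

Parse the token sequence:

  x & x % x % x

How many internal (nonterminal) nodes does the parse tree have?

16

[S [A [B [B [C [D x]]] & [C [D x]]] % [A [B [C [D x]]] % [A [B [C [D x]]]]]]]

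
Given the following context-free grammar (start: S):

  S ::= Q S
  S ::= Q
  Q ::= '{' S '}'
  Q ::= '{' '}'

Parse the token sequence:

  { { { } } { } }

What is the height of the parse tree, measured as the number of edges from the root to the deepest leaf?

6

[S [Q { [S [Q { [S [Q { }]] }] [S [Q { }]]] }]]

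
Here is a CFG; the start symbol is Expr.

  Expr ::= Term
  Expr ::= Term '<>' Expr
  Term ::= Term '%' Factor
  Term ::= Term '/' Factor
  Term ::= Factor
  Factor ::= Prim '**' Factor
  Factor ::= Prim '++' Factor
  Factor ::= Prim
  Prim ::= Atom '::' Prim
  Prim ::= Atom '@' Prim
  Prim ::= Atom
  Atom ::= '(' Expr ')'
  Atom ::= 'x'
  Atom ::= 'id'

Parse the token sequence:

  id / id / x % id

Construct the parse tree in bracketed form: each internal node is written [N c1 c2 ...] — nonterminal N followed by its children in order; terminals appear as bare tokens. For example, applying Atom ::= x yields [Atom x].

Expr
Term
Term % Factor
Term / Factor % Factor
Term / Factor / Factor % Factor
Factor / Factor / Factor % Factor
Prim / Factor / Factor % Factor
Atom / Factor / Factor % Factor
id / Factor / Factor % Factor
id / Prim / Factor % Factor
id / Atom / Factor % Factor
id / id / Factor % Factor
id / id / Prim % Factor
id / id / Atom % Factor
id / id / x % Factor
id / id / x % Prim
id / id / x % Atom
id / id / x % id

[Expr [Term [Term [Term [Term [Factor [Prim [Atom id]]]] / [Factor [Prim [Atom id]]]] / [Factor [Prim [Atom x]]]] % [Factor [Prim [Atom id]]]]]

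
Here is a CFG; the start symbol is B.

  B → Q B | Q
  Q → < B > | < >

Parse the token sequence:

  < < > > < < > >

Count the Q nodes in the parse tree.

[B [Q < [B [Q < >]] >] [B [Q < [B [Q < >]] >]]]

4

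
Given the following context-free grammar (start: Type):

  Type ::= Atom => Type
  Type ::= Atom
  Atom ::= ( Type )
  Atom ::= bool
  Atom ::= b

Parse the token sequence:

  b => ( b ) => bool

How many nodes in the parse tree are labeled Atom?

[Type [Atom b] => [Type [Atom ( [Type [Atom b]] )] => [Type [Atom bool]]]]

4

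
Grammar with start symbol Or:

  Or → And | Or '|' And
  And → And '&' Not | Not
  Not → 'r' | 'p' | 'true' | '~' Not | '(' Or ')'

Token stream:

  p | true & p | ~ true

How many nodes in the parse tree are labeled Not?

5

[Or [Or [Or [And [Not p]]] | [And [And [Not true]] & [Not p]]] | [And [Not ~ [Not true]]]]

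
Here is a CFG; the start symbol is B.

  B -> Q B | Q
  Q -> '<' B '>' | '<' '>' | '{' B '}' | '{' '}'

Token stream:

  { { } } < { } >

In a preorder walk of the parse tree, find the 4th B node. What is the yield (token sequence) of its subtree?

{ }

[B [Q { [B [Q { }]] }] [B [Q < [B [Q { }]] >]]]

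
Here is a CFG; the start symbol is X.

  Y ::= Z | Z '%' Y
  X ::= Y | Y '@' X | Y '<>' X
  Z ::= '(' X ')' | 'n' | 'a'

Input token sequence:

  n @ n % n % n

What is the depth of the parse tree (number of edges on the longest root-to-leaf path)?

6

[X [Y [Z n]] @ [X [Y [Z n] % [Y [Z n] % [Y [Z n]]]]]]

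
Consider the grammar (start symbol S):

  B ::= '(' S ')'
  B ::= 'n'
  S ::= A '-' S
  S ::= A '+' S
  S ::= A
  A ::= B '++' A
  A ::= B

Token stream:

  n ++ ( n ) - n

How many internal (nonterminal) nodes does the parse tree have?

11

[S [A [B n] ++ [A [B ( [S [A [B n]]] )]]] - [S [A [B n]]]]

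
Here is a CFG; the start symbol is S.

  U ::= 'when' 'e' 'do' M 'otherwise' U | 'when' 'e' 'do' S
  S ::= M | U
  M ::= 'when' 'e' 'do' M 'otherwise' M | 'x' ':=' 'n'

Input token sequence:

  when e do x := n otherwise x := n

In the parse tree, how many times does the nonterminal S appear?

[S [M when e do [M x := n] otherwise [M x := n]]]

1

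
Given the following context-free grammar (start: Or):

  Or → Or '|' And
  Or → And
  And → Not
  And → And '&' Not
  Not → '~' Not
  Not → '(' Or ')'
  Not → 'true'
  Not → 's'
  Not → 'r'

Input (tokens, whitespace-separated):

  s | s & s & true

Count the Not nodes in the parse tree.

4

[Or [Or [And [Not s]]] | [And [And [And [Not s]] & [Not s]] & [Not true]]]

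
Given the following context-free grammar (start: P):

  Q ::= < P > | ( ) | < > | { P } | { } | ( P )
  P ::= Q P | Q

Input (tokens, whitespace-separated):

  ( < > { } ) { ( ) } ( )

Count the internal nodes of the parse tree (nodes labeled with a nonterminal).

[P [Q ( [P [Q < >] [P [Q { }]]] )] [P [Q { [P [Q ( )]] }] [P [Q ( )]]]]

12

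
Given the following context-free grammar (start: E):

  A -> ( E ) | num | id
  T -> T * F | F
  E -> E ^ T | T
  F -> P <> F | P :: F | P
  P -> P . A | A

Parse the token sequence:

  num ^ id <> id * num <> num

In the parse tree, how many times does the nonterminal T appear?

3

[E [E [T [F [P [A num]]]]] ^ [T [T [F [P [A id]] <> [F [P [A id]]]]] * [F [P [A num]] <> [F [P [A num]]]]]]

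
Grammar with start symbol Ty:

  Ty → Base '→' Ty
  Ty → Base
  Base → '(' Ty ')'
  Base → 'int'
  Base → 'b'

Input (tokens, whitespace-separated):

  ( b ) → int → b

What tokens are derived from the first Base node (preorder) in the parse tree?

[Ty [Base ( [Ty [Base b]] )] → [Ty [Base int] → [Ty [Base b]]]]

( b )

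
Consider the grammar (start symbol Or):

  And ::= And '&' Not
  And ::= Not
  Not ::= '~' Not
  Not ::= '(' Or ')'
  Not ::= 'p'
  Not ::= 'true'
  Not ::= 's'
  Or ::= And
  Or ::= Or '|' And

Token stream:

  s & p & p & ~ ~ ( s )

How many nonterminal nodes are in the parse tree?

14

[Or [And [And [And [And [Not s]] & [Not p]] & [Not p]] & [Not ~ [Not ~ [Not ( [Or [And [Not s]]] )]]]]]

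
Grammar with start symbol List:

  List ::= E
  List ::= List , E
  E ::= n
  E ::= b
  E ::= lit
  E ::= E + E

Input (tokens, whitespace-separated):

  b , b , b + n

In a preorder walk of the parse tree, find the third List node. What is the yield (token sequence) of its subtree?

b

[List [List [List [E b]] , [E b]] , [E [E b] + [E n]]]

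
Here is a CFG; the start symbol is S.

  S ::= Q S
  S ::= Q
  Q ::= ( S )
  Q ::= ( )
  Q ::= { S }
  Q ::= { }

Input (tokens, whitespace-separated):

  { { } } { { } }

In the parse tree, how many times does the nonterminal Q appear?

[S [Q { [S [Q { }]] }] [S [Q { [S [Q { }]] }]]]

4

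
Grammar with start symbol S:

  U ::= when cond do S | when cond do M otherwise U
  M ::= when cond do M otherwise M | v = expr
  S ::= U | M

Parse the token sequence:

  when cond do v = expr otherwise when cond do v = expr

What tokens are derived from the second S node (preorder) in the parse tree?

[S [U when cond do [M v = expr] otherwise [U when cond do [S [M v = expr]]]]]

v = expr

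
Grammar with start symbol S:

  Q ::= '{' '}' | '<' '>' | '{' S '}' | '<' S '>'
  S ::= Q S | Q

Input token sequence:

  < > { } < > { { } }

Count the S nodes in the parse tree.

[S [Q < >] [S [Q { }] [S [Q < >] [S [Q { [S [Q { }]] }]]]]]

5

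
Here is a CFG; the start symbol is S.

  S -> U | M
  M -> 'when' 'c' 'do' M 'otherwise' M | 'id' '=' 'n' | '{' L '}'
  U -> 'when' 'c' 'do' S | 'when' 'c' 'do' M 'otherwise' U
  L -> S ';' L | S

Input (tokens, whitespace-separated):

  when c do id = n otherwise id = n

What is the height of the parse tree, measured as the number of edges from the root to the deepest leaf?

[S [M when c do [M id = n] otherwise [M id = n]]]

3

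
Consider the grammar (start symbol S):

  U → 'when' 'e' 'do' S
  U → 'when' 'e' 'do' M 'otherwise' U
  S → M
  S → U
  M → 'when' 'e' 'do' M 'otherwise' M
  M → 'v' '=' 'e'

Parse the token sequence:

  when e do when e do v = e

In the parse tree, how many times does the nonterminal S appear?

3

[S [U when e do [S [U when e do [S [M v = e]]]]]]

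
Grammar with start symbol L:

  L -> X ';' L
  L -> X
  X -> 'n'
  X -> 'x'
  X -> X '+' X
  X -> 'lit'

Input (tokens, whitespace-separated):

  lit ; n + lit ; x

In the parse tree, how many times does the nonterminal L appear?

[L [X lit] ; [L [X [X n] + [X lit]] ; [L [X x]]]]

3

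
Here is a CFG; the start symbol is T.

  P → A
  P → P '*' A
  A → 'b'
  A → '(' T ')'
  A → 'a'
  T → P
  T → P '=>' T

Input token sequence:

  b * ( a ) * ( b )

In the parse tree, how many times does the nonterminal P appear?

5

[T [P [P [P [A b]] * [A ( [T [P [A a]]] )]] * [A ( [T [P [A b]]] )]]]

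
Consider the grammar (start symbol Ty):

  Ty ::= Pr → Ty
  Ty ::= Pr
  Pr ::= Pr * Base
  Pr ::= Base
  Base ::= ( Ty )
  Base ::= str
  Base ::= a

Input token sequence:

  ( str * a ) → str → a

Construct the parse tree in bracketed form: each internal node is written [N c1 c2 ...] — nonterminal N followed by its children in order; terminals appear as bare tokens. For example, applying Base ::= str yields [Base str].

[Ty [Pr [Base ( [Ty [Pr [Pr [Base str]] * [Base a]]] )]] → [Ty [Pr [Base str]] → [Ty [Pr [Base a]]]]]

Ty
Pr → Ty
Base → Ty
( Ty ) → Ty
( Pr ) → Ty
( Pr * Base ) → Ty
( Base * Base ) → Ty
( str * Base ) → Ty
( str * a ) → Ty
( str * a ) → Pr → Ty
( str * a ) → Base → Ty
( str * a ) → str → Ty
( str * a ) → str → Pr
( str * a ) → str → Base
( str * a ) → str → a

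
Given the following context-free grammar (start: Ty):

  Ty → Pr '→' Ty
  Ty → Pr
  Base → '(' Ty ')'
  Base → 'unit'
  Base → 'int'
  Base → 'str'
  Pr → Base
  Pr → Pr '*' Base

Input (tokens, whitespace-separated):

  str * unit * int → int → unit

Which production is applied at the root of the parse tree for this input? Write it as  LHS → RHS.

[Ty [Pr [Pr [Pr [Base str]] * [Base unit]] * [Base int]] → [Ty [Pr [Base int]] → [Ty [Pr [Base unit]]]]]

Ty → Pr '→' Ty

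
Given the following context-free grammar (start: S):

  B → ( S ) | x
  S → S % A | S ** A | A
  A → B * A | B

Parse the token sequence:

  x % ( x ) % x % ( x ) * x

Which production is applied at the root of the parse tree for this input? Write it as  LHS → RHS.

[S [S [S [S [A [B x]]] % [A [B ( [S [A [B x]]] )]]] % [A [B x]]] % [A [B ( [S [A [B x]]] )] * [A [B x]]]]

S → S % A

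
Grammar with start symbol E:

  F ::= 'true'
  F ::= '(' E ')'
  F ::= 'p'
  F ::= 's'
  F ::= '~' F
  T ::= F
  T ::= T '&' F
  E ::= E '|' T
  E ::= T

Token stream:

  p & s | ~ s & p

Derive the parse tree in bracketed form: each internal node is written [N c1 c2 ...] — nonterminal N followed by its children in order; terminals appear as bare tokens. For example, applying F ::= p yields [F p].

E
E | T
T | T
T & F | T
F & F | T
p & F | T
p & s | T
p & s | T & F
p & s | F & F
p & s | ~ F & F
p & s | ~ s & F
p & s | ~ s & p

[E [E [T [T [F p]] & [F s]]] | [T [T [F ~ [F s]]] & [F p]]]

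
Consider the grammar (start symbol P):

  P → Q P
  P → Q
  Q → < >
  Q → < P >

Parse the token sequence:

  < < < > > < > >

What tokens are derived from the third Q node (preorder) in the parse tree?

[P [Q < [P [Q < [P [Q < >]] >] [P [Q < >]]] >]]

< >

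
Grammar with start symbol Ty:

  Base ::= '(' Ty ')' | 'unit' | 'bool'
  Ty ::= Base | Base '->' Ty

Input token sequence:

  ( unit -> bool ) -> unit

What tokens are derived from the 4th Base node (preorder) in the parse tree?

unit

[Ty [Base ( [Ty [Base unit] -> [Ty [Base bool]]] )] -> [Ty [Base unit]]]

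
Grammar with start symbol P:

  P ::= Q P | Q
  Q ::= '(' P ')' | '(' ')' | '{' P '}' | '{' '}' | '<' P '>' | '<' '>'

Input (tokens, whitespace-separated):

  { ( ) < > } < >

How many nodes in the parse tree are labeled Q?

4

[P [Q { [P [Q ( )] [P [Q < >]]] }] [P [Q < >]]]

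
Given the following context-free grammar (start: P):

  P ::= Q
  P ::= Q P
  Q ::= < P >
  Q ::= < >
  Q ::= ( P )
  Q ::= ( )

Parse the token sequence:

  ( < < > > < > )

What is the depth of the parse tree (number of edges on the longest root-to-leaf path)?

[P [Q ( [P [Q < [P [Q < >]] >] [P [Q < >]]] )]]

6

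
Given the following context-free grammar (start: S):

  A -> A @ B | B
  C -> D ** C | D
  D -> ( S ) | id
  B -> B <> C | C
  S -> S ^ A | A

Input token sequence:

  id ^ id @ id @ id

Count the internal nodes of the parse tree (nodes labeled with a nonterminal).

[S [S [A [B [C [D id]]]]] ^ [A [A [A [B [C [D id]]]] @ [B [C [D id]]]] @ [B [C [D id]]]]]

18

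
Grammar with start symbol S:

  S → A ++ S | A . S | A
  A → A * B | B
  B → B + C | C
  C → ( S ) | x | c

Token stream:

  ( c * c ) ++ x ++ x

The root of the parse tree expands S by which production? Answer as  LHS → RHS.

[S [A [B [C ( [S [A [A [B [C c]]] * [B [C c]]]] )]]] ++ [S [A [B [C x]]] ++ [S [A [B [C x]]]]]]

S → A ++ S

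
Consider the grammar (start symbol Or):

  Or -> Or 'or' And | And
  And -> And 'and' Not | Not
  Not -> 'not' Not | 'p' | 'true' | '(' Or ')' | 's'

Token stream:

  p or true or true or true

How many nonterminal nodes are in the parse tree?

12

[Or [Or [Or [Or [And [Not p]]] or [And [Not true]]] or [And [Not true]]] or [And [Not true]]]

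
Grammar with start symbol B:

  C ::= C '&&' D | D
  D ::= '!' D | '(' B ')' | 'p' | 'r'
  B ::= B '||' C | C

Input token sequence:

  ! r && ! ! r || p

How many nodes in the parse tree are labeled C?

3

[B [B [C [C [D ! [D r]]] && [D ! [D ! [D r]]]]] || [C [D p]]]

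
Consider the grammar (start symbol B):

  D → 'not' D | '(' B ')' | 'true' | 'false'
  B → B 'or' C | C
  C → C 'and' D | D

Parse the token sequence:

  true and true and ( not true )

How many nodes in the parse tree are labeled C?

4

[B [C [C [C [D true]] and [D true]] and [D ( [B [C [D not [D true]]]] )]]]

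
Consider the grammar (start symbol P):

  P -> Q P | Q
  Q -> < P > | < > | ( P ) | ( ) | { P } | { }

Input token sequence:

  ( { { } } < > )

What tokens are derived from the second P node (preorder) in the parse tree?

{ { } } < >

[P [Q ( [P [Q { [P [Q { }]] }] [P [Q < >]]] )]]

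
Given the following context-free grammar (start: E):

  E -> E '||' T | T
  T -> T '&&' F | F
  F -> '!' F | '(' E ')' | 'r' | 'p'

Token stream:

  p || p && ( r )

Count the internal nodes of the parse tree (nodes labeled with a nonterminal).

[E [E [T [F p]]] || [T [T [F p]] && [F ( [E [T [F r]]] )]]]

11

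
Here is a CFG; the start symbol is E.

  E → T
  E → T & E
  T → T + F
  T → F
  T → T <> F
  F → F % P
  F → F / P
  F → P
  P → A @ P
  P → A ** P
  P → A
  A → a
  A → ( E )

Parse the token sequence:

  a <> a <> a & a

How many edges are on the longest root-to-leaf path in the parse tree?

7

[E [T [T [T [F [P [A a]]]] <> [F [P [A a]]]] <> [F [P [A a]]]] & [E [T [F [P [A a]]]]]]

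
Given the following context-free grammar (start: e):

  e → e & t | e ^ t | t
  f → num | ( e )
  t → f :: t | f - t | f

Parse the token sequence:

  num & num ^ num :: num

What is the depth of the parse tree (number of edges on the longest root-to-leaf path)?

[e [e [e [t [f num]]] & [t [f num]]] ^ [t [f num] :: [t [f num]]]]

5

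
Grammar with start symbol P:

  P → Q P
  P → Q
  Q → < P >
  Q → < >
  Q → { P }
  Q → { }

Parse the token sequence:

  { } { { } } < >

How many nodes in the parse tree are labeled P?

[P [Q { }] [P [Q { [P [Q { }]] }] [P [Q < >]]]]

4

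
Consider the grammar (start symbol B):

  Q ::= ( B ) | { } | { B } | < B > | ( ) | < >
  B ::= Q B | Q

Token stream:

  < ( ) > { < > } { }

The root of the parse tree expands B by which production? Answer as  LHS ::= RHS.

[B [Q < [B [Q ( )]] >] [B [Q { [B [Q < >]] }] [B [Q { }]]]]

B ::= Q B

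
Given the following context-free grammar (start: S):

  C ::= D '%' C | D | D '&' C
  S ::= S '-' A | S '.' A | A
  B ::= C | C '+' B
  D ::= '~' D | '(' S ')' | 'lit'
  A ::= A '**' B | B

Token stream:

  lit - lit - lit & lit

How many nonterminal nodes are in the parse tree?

[S [S [S [A [B [C [D lit]]]]] - [A [B [C [D lit]]]]] - [A [B [C [D lit] & [C [D lit]]]]]]

17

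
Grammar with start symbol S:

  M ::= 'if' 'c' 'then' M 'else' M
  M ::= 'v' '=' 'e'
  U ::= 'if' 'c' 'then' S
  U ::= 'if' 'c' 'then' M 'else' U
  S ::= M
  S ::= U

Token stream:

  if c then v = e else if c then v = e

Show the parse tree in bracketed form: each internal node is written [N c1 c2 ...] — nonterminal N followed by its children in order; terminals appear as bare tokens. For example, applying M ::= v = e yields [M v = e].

S
U
if c then M else U
if c then v = e else U
if c then v = e else if c then S
if c then v = e else if c then M
if c then v = e else if c then v = e

[S [U if c then [M v = e] else [U if c then [S [M v = e]]]]]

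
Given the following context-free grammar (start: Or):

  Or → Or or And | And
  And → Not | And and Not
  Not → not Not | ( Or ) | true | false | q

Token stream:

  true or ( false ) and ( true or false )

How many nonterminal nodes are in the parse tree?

17

[Or [Or [And [Not true]]] or [And [And [Not ( [Or [And [Not false]]] )]] and [Not ( [Or [Or [And [Not true]]] or [And [Not false]]] )]]]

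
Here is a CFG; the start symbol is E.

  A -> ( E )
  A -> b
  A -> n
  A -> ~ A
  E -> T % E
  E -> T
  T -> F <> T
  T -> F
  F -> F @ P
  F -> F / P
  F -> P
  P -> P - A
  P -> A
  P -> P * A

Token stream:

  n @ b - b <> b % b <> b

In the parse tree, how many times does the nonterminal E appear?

[E [T [F [F [P [A n]]] @ [P [P [A b]] - [A b]]] <> [T [F [P [A b]]]]] % [E [T [F [P [A b]]] <> [T [F [P [A b]]]]]]]

2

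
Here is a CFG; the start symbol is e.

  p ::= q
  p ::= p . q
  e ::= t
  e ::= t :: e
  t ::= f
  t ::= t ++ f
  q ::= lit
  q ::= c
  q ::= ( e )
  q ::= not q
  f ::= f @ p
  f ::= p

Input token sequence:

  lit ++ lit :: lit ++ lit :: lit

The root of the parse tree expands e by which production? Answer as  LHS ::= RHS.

e ::= t :: e

[e [t [t [f [p [q lit]]]] ++ [f [p [q lit]]]] :: [e [t [t [f [p [q lit]]]] ++ [f [p [q lit]]]] :: [e [t [f [p [q lit]]]]]]]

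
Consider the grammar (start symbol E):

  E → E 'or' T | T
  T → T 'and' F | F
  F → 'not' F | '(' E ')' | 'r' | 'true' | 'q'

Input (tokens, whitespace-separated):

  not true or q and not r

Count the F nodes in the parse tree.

5

[E [E [T [F not [F true]]]] or [T [T [F q]] and [F not [F r]]]]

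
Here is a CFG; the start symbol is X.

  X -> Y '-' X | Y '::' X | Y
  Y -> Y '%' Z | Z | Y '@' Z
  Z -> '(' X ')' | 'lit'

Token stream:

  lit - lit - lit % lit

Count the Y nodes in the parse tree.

4

[X [Y [Z lit]] - [X [Y [Z lit]] - [X [Y [Y [Z lit]] % [Z lit]]]]]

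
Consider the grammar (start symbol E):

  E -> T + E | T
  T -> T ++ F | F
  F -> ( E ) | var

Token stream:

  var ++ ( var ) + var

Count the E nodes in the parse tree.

[E [T [T [F var]] ++ [F ( [E [T [F var]]] )]] + [E [T [F var]]]]

3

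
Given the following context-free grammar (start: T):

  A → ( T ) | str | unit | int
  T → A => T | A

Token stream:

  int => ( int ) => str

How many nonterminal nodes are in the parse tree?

[T [A int] => [T [A ( [T [A int]] )] => [T [A str]]]]

8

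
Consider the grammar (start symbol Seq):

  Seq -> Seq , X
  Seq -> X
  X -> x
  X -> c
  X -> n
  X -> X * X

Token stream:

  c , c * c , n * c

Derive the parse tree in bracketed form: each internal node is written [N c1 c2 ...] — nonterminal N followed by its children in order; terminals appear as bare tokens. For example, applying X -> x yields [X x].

Seq
Seq , X
Seq , X , X
X , X , X
c , X , X
c , X * X , X
c , c * X , X
c , c * c , X
c , c * c , X * X
c , c * c , n * X
c , c * c , n * c

[Seq [Seq [Seq [X c]] , [X [X c] * [X c]]] , [X [X n] * [X c]]]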